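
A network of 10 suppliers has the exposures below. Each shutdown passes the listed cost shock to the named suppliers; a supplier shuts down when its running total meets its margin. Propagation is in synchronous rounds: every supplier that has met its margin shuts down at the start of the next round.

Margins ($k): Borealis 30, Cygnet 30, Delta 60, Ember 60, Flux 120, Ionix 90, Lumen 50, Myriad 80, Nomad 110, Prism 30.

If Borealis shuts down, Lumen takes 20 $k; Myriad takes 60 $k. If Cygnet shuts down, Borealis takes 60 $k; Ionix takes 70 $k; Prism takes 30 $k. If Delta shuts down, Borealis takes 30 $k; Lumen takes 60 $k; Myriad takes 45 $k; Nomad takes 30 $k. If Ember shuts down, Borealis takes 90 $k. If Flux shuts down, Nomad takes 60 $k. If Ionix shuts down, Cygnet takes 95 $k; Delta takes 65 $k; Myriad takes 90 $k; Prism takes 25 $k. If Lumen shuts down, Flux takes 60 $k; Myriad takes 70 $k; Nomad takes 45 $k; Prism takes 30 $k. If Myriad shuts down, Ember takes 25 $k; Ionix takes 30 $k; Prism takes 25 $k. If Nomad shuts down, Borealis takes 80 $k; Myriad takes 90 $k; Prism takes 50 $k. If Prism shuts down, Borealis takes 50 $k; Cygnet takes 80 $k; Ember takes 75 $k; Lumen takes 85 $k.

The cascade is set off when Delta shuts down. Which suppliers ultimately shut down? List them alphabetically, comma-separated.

Borealis, Cygnet, Delta, Ember, Ionix, Lumen, Myriad, Prism

Round 1 — Delta shuts down (initial).
  Borealis: +30 → 30 ≥ 30
  Lumen: +60 → 60 ≥ 50
  Myriad: +45 → 45 < 80
  Nomad: +30 → 30 < 110
Round 2 — Borealis, Lumen shut down.
  Flux: +60 → 60 < 120
  Myriad: +60+70 → 175 ≥ 80
  Nomad: +45 → 75 < 110
  Prism: +30 → 30 ≥ 30
Round 3 — Myriad, Prism shut down.
  Cygnet: +80 → 80 ≥ 30
  Ember: +25+75 → 100 ≥ 60
  Ionix: +30 → 30 < 90
Round 4 — Cygnet, Ember shut down.
  Ionix: +70 → 100 ≥ 90
Round 5 — Ionix shuts down.
No further shutdowns.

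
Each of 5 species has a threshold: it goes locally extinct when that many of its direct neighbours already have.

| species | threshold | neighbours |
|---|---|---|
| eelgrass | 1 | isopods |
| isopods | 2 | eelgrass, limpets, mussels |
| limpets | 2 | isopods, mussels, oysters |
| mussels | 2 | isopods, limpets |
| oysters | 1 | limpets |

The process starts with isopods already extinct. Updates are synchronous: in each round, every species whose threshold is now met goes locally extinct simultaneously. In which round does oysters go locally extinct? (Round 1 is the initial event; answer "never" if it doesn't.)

never

Round 1 — isopods goes locally extinct (initial).
Round 2 — checking thresholds:
  eelgrass: 1 of 1 neighbours ≥ 1, goes locally extinct.
  limpets: 1 of 3 neighbours < 2, below threshold.
  mussels: 1 of 2 neighbours < 2, below threshold.
Round 3 — no new extinctions; cascade stops.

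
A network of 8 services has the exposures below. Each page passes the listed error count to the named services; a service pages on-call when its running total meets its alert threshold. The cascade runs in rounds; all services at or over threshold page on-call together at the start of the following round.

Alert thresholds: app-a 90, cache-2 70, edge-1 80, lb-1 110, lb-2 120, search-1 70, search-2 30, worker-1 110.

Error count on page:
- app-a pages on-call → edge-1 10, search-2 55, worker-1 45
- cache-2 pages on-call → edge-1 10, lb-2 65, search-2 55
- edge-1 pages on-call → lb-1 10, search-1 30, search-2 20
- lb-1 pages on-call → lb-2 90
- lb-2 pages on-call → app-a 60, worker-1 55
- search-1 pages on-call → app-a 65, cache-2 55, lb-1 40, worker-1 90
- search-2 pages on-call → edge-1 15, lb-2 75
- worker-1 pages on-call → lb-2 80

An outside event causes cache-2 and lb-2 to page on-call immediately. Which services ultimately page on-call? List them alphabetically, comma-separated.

Round 1 — cache-2, lb-2 page on-call (initial).
  app-a: +60 → 60 < 90
  edge-1: +10 → 10 < 80
  search-2: +55 → 55 ≥ 30
  worker-1: +55 → 55 < 110
Round 2 — search-2 pages on-call.
  edge-1: +15 → 25 < 80
No further pages.

cache-2, lb-2, search-2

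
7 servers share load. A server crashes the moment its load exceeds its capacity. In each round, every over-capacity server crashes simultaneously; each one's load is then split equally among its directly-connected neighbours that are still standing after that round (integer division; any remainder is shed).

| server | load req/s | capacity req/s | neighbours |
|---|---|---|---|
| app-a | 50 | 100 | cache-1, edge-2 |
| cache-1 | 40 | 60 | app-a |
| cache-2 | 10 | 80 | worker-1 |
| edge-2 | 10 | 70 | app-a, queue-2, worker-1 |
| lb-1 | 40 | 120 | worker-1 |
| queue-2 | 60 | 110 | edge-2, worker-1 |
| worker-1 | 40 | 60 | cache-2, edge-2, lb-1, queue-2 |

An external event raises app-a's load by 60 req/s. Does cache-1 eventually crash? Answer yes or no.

Round 1 — app-a at 110 > 100. app-a crashes.
  app-a sheds 110 req/s to cache-1, edge-2: 55 each.
    cache-1: 40+55 = 95 > 60
    edge-2: 10+55 = 65 ≤ 70
Round 2 — cache-1 crashes.
  cache-1 sheds 95 req/s: no online neighbours, lost.
No further crashes.

yes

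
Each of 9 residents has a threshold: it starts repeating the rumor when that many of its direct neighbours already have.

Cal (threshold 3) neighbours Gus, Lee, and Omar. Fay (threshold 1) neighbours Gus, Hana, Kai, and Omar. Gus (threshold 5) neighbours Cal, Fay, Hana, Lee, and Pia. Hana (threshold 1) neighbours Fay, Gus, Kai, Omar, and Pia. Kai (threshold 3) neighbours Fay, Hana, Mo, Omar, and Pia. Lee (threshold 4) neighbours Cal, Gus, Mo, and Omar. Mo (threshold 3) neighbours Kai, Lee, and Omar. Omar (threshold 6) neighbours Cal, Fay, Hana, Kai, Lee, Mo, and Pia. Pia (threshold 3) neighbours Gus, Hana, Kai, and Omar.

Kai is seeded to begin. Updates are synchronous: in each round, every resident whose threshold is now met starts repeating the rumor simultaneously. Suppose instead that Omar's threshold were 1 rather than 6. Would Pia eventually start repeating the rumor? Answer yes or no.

With Omar's threshold at 1:
Round 1 — Kai starts repeating the rumor (initial).
Round 2 — checking thresholds:
  Fay: 1 of 4 neighbours ≥ 1, starts repeating the rumor.
  Hana: 1 of 5 neighbours ≥ 1, starts repeating the rumor.
  Mo: 1 of 3 neighbours < 3, holds.
  Omar: 1 of 7 neighbours ≥ 1, starts repeating the rumor.
  Pia: 1 of 4 neighbours < 3, holds.
Round 3 — checking thresholds:
  Cal: 1 of 3 neighbours < 3, holds.
  Gus: 2 of 5 neighbours < 5, holds.
  Lee: 1 of 4 neighbours < 4, holds.
  Mo: 2 of 3 neighbours < 3, holds.
  Pia: 3 of 4 neighbours ≥ 3, starts repeating the rumor.
Round 4 — no new spreads; cascade stops.

yes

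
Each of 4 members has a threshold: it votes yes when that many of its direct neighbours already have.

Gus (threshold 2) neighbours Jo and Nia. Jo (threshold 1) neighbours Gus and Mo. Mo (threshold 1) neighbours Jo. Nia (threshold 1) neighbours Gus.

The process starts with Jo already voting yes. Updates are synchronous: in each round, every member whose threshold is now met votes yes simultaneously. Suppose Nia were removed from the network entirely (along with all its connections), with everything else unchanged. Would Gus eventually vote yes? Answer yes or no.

With Nia removed:
Round 1 — Jo votes yes (initial).
Round 2 — checking thresholds:
  Gus: 1 of 1 neighbours < 2, below threshold.
  Mo: 1 of 1 neighbours ≥ 1, votes yes.
Round 3 — no new yes votes; cascade stops.

no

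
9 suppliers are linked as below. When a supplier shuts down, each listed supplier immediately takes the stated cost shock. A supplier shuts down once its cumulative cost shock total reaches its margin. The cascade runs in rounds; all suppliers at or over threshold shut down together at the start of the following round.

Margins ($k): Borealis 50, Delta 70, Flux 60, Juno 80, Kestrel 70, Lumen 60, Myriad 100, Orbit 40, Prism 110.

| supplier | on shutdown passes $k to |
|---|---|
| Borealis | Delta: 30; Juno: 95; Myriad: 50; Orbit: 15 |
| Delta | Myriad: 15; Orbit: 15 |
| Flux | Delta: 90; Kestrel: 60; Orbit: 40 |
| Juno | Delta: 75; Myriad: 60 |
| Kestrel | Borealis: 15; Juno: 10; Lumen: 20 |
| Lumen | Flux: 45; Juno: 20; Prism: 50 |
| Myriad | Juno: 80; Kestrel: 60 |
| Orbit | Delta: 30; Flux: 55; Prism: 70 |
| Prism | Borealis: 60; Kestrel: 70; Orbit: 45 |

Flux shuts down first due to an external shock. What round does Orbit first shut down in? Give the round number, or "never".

2

Round 1 — Flux shuts down (initial).
  Delta: +90 → 90 ≥ 70
  Kestrel: +60 → 60 < 70
  Orbit: +40 → 40 ≥ 40
Round 2 — Delta, Orbit shut down.
  Myriad: +15 → 15 < 100
  Prism: +70 → 70 < 110
No further shutdowns.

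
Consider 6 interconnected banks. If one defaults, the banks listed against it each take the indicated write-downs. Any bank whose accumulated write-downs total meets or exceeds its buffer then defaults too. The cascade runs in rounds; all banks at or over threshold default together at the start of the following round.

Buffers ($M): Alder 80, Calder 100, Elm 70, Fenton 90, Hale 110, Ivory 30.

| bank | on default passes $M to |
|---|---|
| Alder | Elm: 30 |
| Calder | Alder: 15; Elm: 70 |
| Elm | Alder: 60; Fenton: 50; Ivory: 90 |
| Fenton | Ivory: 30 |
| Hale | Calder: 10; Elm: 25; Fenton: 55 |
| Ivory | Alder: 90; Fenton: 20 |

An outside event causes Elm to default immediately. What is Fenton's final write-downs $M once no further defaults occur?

Round 1 — Elm defaults (initial).
  Alder: +60 → 60 < 80
  Fenton: +50 → 50 < 90
  Ivory: +90 → 90 ≥ 30
Round 2 — Ivory defaults.
  Alder: +90 → 150 ≥ 80
  Fenton: +20 → 70 < 90
Round 3 — Alder defaults.
No further defaults.

70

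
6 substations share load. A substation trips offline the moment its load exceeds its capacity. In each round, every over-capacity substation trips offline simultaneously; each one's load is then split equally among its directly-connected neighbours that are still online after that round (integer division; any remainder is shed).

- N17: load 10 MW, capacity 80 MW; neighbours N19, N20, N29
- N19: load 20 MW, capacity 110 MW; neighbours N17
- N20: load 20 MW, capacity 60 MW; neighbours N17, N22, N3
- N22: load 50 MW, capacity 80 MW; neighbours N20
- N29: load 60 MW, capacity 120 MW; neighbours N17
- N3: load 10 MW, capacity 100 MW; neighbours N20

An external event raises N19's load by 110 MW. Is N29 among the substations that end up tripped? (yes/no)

Round 1 — N19 at 130 > 110. N19 trips offline.
  N19 sheds 130 MW to N17: 130 each.
    N17: 10+130 = 140 > 80
Round 2 — N17 trips offline.
  N17 sheds 140 MW to N20, N29: 70 each.
    N20: 20+70 = 90 > 60
    N29: 60+70 = 130 > 120
Round 3 — N20, N29 trip offline.
  N20 sheds 90 MW to N22, N3: 45 each.
    N22: 50+45 = 95 > 80
    N3: 10+45 = 55 ≤ 100
  N29 sheds 130 MW: no online neighbours, lost.
Round 4 — N22 trips offline.
  N22 sheds 95 MW: no online neighbours, lost.
No further trips.

yes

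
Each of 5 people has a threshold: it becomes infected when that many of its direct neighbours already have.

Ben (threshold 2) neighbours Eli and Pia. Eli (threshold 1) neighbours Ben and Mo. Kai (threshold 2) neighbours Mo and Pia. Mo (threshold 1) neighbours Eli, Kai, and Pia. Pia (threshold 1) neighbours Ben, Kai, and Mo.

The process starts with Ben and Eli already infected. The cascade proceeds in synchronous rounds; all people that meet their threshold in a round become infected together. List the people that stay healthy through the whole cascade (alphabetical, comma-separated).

Round 1 — Ben, Eli become infected (initial).
Round 2 — checking thresholds:
  Mo: 1 of 3 neighbours ≥ 1, becomes infected.
  Pia: 1 of 3 neighbours ≥ 1, becomes infected.
Round 3 — checking thresholds:
  Kai: 2 of 2 neighbours ≥ 2, becomes infected.
Round 4 — no new infections; cascade stops.

none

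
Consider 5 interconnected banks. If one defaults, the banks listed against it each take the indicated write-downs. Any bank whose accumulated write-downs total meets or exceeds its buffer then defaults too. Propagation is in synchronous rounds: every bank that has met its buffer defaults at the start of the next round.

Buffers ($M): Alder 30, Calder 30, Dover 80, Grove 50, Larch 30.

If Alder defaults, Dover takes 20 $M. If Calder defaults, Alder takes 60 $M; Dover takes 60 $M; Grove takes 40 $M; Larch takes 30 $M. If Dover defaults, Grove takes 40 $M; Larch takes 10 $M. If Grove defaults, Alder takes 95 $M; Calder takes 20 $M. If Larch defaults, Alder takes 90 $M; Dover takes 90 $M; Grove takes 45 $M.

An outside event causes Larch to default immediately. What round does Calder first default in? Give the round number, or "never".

Round 1 — Larch defaults (initial).
  Alder: +90 → 90 ≥ 30
  Dover: +90 → 90 ≥ 80
  Grove: +45 → 45 < 50
Round 2 — Alder, Dover default.
  Grove: +40 → 85 ≥ 50
Round 3 — Grove defaults.
  Calder: +20 → 20 < 30
No further defaults.

never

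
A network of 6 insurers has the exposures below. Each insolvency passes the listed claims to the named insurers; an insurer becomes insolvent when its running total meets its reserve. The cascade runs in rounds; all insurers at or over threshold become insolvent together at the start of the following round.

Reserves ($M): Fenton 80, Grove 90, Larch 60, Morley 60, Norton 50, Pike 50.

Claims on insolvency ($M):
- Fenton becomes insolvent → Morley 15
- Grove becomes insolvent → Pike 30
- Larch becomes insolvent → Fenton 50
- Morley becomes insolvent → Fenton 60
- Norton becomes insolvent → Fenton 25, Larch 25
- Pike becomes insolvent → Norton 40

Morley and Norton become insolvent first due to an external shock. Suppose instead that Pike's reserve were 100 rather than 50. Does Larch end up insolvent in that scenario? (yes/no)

no

With Pike's reserve at 100:
Round 1 — Morley, Norton become insolvent (initial).
  Fenton: +60+25 → 85 ≥ 80
  Larch: +25 → 25 < 60
Round 2 — Fenton becomes insolvent.
No further insolvencies.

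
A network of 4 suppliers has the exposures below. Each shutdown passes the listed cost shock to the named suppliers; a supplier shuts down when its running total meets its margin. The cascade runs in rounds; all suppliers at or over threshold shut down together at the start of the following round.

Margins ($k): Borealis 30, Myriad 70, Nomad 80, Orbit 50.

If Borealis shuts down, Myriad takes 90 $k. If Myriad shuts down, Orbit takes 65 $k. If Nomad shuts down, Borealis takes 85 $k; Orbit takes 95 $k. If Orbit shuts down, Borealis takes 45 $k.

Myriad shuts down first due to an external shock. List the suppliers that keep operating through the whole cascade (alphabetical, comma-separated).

Nomad

Round 1 — Myriad shuts down (initial).
  Orbit: +65 → 65 ≥ 50
Round 2 — Orbit shuts down.
  Borealis: +45 → 45 ≥ 30
Round 3 — Borealis shuts down.
No further shutdowns.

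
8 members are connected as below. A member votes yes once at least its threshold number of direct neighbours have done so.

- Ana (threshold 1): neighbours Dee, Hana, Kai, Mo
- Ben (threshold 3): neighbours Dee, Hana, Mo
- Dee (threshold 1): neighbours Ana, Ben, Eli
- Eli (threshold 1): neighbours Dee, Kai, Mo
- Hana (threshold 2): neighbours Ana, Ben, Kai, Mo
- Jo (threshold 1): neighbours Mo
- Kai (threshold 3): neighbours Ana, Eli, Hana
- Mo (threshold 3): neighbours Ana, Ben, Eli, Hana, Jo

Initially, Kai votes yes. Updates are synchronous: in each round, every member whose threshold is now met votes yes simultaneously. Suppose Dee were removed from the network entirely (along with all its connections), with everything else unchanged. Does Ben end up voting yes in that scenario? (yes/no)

With Dee removed:
Round 1 — Kai votes yes (initial).
Round 2 — checking thresholds:
  Ana: 1 of 3 neighbours ≥ 1, votes yes.
  Eli: 1 of 2 neighbours ≥ 1, votes yes.
  Hana: 1 of 4 neighbours < 2, not yet.
Round 3 — checking thresholds:
  Hana: 2 of 4 neighbours ≥ 2, votes yes.
  Mo: 2 of 5 neighbours < 3, not yet.
Round 4 — checking thresholds:
  Ben: 1 of 2 neighbours < 3, not yet.
  Mo: 3 of 5 neighbours ≥ 3, votes yes.
Round 5 — checking thresholds:
  Ben: 2 of 2 neighbours < 3, not yet.
  Jo: 1 of 1 neighbours ≥ 1, votes yes.
Round 6 — no new yes votes; cascade stops.

no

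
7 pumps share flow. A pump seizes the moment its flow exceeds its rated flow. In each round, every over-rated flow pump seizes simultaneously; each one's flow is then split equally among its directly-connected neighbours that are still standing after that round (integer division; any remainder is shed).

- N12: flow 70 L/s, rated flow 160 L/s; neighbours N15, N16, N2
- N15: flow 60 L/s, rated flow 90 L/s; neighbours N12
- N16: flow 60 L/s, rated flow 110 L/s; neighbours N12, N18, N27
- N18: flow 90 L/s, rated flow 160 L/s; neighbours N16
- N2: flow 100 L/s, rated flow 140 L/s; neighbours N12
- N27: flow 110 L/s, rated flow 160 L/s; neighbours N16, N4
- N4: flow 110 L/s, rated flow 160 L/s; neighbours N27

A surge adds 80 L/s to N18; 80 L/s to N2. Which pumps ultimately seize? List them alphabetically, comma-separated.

Round 1 — N18 at 170 > 160; N2 at 180 > 140. N18, N2 seize.
  N18 sheds 170 L/s to N16: 170 each.
    N16: 60+170 = 230 > 110
  N2 sheds 180 L/s to N12: 180 each.
    N12: 70+180 = 250 > 160
Round 2 — N12, N16 seize.
  N12 sheds 250 L/s to N15: 250 each.
    N15: 60+250 = 310 > 90
  N16 sheds 230 L/s to N27: 230 each.
    N27: 110+230 = 340 > 160
Round 3 — N15, N27 seize.
  N15 sheds 310 L/s: no online neighbours, lost.
  N27 sheds 340 L/s to N4: 340 each.
    N4: 110+340 = 450 > 160
Round 4 — N4 seizes.
  N4 sheds 450 L/s: no online neighbours, lost.
No further seizures.

N12, N15, N16, N18, N2, N27, N4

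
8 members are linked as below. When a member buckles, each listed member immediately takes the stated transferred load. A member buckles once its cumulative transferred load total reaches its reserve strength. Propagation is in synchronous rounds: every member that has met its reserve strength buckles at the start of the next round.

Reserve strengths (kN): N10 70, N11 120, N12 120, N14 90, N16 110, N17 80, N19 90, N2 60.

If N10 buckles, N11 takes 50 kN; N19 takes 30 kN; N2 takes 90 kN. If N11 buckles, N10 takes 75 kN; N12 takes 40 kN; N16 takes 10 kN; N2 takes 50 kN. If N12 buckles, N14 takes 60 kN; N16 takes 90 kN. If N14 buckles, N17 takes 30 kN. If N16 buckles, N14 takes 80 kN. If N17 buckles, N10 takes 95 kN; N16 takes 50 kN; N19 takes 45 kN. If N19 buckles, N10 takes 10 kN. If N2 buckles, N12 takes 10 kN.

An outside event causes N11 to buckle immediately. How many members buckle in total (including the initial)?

3

Round 1 — N11 buckles (initial).
  N10: +75 → 75 ≥ 70
  N12: +40 → 40 < 120
  N16: +10 → 10 < 110
  N2: +50 → 50 < 60
Round 2 — N10 buckles.
  N19: +30 → 30 < 90
  N2: +90 → 140 ≥ 60
Round 3 — N2 buckles.
  N12: +10 → 50 < 120
No further bucklings.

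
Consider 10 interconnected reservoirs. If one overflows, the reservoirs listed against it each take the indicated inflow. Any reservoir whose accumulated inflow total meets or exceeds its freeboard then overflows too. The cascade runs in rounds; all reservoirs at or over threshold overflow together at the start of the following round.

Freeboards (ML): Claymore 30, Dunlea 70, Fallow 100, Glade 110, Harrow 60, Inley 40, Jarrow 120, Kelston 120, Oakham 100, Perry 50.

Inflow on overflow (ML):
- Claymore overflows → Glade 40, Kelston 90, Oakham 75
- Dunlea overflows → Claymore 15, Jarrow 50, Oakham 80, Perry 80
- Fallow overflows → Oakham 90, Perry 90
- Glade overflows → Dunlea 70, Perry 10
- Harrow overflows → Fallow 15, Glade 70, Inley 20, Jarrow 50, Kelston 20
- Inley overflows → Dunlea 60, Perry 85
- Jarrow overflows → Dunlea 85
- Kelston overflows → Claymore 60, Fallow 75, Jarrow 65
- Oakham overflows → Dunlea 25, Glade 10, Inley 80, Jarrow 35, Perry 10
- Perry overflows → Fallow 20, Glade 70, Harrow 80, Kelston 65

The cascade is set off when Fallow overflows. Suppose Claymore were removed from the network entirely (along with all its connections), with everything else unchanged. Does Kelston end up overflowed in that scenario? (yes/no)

no

With Claymore removed:
Round 1 — Fallow overflows (initial).
  Oakham: +90 → 90 < 100
  Perry: +90 → 90 ≥ 50
Round 2 — Perry overflows.
  Glade: +70 → 70 < 110
  Harrow: +80 → 80 ≥ 60
  Kelston: +65 → 65 < 120
Round 3 — Harrow overflows.
  Glade: +70 → 140 ≥ 110
  Inley: +20 → 20 < 40
  Jarrow: +50 → 50 < 120
  Kelston: +20 → 85 < 120
Round 4 — Glade overflows.
  Dunlea: +70 → 70 ≥ 70
Round 5 — Dunlea overflows.
  Jarrow: +50 → 100 < 120
  Oakham: +80 → 170 ≥ 100
Round 6 — Oakham overflows.
  Inley: +80 → 100 ≥ 40
  Jarrow: +35 → 135 ≥ 120
Round 7 — Inley, Jarrow overflow.
No further overflows.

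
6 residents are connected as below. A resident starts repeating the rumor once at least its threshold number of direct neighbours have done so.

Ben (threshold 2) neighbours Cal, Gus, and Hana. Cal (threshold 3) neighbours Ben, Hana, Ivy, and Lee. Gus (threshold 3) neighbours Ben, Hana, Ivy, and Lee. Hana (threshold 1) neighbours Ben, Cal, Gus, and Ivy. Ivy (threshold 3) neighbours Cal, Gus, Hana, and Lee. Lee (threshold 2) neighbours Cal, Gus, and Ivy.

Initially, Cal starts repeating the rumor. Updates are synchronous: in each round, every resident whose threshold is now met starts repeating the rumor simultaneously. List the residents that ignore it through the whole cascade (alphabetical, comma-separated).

Gus, Ivy, Lee

Round 1 — Cal starts repeating the rumor (initial).
Round 2 — checking thresholds:
  Ben: 1 of 3 neighbours < 2, not yet.
  Hana: 1 of 4 neighbours ≥ 1, starts repeating the rumor.
  Ivy: 1 of 4 neighbours < 3, not yet.
  Lee: 1 of 3 neighbours < 2, not yet.
Round 3 — checking thresholds:
  Ben: 2 of 3 neighbours ≥ 2, starts repeating the rumor.
  Gus: 1 of 4 neighbours < 3, not yet.
  Ivy: 2 of 4 neighbours < 3, not yet.
  Lee: 1 of 3 neighbours < 2, not yet.
Round 4 — no new spreads; cascade stops.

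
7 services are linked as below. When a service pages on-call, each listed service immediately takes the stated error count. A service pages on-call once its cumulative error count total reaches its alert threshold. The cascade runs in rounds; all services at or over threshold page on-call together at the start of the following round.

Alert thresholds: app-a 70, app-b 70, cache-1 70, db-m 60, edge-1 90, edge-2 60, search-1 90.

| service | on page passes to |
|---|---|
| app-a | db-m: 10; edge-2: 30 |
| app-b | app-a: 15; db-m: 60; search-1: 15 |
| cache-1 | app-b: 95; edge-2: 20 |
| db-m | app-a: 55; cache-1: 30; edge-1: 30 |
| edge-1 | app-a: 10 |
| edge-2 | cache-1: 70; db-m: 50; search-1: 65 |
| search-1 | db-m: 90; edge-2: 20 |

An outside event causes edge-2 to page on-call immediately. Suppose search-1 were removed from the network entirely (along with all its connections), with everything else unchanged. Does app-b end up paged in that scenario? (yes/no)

With search-1 removed:
Round 1 — edge-2 pages on-call (initial).
  cache-1: +70 → 70 ≥ 70
  db-m: +50 → 50 < 60
Round 2 — cache-1 pages on-call.
  app-b: +95 → 95 ≥ 70
Round 3 — app-b pages on-call.
  app-a: +15 → 15 < 70
  db-m: +60 → 110 ≥ 60
Round 4 — db-m pages on-call.
  app-a: +55 → 70 ≥ 70
  edge-1: +30 → 30 < 90
Round 5 — app-a pages on-call.
No further pages.

yes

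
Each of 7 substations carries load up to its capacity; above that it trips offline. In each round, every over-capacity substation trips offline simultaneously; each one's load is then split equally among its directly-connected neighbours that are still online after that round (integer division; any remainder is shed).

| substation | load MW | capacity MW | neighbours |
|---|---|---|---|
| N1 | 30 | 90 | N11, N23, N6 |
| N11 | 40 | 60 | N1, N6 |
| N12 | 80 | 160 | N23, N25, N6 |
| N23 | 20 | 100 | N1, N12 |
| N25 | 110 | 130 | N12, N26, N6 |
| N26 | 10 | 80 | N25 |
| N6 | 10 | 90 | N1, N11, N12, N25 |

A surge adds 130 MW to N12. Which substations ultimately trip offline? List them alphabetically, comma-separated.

Round 1 — N12 at 210 > 160. N12 trips offline.
  N12 sheds 210 MW to N23, N25, N6: 70 each.
    N23: 20+70 = 90 ≤ 100
    N25: 110+70 = 180 > 130
    N6: 10+70 = 80 ≤ 90
Round 2 — N25 trips offline.
  N25 sheds 180 MW to N26, N6: 90 each.
    N26: 10+90 = 100 > 80
    N6: 80+90 = 170 > 90
Round 3 — N26, N6 trip offline.
  N26 sheds 100 MW: no online neighbours, lost.
  N6 sheds 170 MW to N1, N11: 85 each.
    N1: 30+85 = 115 > 90
    N11: 40+85 = 125 > 60
Round 4 — N1, N11 trip offline.
  N1 sheds 115 MW to N23: 115 each.
    N23: 90+115 = 205 > 100
  N11 sheds 125 MW: no online neighbours, lost.
Round 5 — N23 trips offline.
  N23 sheds 205 MW: no online neighbours, lost.
No further trips.

N1, N11, N12, N23, N25, N26, N6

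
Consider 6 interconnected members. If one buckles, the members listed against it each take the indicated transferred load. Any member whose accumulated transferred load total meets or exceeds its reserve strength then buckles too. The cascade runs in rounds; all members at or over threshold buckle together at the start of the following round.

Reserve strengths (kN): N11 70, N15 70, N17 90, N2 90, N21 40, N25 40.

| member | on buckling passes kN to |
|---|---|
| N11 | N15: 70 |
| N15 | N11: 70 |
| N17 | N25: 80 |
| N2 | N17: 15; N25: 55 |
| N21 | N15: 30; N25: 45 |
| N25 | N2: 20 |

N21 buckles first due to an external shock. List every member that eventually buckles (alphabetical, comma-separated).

Round 1 — N21 buckles (initial).
  N15: +30 → 30 < 70
  N25: +45 → 45 ≥ 40
Round 2 — N25 buckles.
  N2: +20 → 20 < 90
No further bucklings.

N21, N25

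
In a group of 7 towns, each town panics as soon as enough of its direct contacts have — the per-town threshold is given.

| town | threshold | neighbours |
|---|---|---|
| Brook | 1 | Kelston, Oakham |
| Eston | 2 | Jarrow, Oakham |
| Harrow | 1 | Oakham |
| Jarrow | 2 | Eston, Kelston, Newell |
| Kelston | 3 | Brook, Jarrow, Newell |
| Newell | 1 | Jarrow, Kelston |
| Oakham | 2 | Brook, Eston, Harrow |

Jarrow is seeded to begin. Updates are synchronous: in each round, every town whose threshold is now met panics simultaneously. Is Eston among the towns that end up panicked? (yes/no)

no

Round 1 — Jarrow panics (initial).
Round 2 — checking thresholds:
  Eston: 1 of 2 neighbours < 2, below threshold.
  Kelston: 1 of 3 neighbours < 3, below threshold.
  Newell: 1 of 2 neighbours ≥ 1, panics.
Round 3 — no new panics; cascade stops.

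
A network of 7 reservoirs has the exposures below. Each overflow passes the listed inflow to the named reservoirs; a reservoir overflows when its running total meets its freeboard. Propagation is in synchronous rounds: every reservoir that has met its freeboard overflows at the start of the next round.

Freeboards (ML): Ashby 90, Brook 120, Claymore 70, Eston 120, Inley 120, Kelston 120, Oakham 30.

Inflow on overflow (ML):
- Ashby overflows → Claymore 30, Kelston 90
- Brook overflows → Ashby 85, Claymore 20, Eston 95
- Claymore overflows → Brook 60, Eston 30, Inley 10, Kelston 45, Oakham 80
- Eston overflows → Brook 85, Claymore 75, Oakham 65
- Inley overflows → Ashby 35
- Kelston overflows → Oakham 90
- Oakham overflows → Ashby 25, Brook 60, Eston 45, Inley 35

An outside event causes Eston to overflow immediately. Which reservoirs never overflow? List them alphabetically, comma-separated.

Inley

Round 1 — Eston overflows (initial).
  Brook: +85 → 85 < 120
  Claymore: +75 → 75 ≥ 70
  Oakham: +65 → 65 ≥ 30
Round 2 — Claymore, Oakham overflow.
  Ashby: +25 → 25 < 90
  Brook: +60+60 → 205 ≥ 120
  Inley: +10+35 → 45 < 120
  Kelston: +45 → 45 < 120
Round 3 — Brook overflows.
  Ashby: +85 → 110 ≥ 90
Round 4 — Ashby overflows.
  Kelston: +90 → 135 ≥ 120
Round 5 — Kelston overflows.
No further overflows.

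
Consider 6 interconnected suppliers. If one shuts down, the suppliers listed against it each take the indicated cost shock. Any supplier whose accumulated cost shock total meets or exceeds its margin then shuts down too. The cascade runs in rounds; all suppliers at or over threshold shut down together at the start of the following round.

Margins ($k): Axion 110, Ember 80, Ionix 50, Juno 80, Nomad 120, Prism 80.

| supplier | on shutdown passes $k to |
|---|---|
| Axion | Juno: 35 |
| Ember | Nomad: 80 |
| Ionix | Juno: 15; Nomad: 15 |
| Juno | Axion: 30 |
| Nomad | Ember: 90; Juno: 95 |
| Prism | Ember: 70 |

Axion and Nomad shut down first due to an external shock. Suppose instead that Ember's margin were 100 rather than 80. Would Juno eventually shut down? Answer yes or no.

With Ember's margin at 100:
Round 1 — Axion, Nomad shut down (initial).
  Ember: +90 → 90 < 100
  Juno: +35+95 → 130 ≥ 80
Round 2 — Juno shuts down.
No further shutdowns.

yes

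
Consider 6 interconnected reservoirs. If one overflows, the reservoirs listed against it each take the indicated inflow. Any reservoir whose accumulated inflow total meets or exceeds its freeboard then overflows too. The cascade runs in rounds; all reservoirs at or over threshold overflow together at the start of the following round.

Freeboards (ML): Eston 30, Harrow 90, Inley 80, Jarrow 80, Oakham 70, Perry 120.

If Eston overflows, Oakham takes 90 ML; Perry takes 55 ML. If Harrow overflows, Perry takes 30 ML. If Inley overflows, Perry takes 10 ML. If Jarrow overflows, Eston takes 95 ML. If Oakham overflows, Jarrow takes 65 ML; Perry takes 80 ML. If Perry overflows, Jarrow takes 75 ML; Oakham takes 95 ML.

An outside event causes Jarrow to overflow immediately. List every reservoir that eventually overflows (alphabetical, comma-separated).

Round 1 — Jarrow overflows (initial).
  Eston: +95 → 95 ≥ 30
Round 2 — Eston overflows.
  Oakham: +90 → 90 ≥ 70
  Perry: +55 → 55 < 120
Round 3 — Oakham overflows.
  Perry: +80 → 135 ≥ 120
Round 4 — Perry overflows.
No further overflows.

Eston, Jarrow, Oakham, Perry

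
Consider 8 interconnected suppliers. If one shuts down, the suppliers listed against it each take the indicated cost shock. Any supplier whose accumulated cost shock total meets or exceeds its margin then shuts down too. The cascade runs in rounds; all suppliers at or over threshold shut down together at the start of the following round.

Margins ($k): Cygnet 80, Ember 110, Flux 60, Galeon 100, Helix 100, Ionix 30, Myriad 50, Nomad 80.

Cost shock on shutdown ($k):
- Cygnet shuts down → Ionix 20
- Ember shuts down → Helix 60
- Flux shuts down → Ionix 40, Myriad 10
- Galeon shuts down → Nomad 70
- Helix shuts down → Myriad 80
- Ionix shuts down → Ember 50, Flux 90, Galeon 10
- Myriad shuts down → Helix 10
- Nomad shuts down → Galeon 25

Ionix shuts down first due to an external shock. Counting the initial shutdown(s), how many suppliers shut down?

2

Round 1 — Ionix shuts down (initial).
  Ember: +50 → 50 < 110
  Flux: +90 → 90 ≥ 60
  Galeon: +10 → 10 < 100
Round 2 — Flux shuts down.
  Myriad: +10 → 10 < 50
No further shutdowns.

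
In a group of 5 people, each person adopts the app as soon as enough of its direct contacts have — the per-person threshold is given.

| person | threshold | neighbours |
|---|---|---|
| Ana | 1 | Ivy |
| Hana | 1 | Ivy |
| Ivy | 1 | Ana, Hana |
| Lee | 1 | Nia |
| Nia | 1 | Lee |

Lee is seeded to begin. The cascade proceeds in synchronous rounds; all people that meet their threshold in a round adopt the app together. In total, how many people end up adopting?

2

Round 1 — Lee adopts the app (initial).
Round 2 — checking thresholds:
  Nia: 1 of 1 neighbours ≥ 1, adopts the app.
Round 3 — no new adoptions; cascade stops.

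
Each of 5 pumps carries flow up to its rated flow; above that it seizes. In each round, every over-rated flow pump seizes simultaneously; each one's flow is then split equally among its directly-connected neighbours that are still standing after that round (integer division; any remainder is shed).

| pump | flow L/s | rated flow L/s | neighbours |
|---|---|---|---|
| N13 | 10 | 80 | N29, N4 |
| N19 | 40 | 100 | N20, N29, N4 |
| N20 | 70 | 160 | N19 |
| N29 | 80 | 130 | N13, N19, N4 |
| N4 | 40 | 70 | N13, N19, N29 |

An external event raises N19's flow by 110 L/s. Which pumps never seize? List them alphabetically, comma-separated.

N20

Round 1 — N19 at 150 > 100. N19 seizes.
  N19 sheds 150 L/s to N20, N29, N4: 50 each.
    N20: 70+50 = 120 ≤ 160
    N29: 80+50 = 130 ≤ 130
    N4: 40+50 = 90 > 70
Round 2 — N4 seizes.
  N4 sheds 90 L/s to N13, N29: 45 each.
    N13: 10+45 = 55 ≤ 80
    N29: 130+45 = 175 > 130
Round 3 — N29 seizes.
  N29 sheds 175 L/s to N13: 175 each.
    N13: 55+175 = 230 > 80
Round 4 — N13 seizes.
  N13 sheds 230 L/s: no online neighbours, lost.
No further seizures.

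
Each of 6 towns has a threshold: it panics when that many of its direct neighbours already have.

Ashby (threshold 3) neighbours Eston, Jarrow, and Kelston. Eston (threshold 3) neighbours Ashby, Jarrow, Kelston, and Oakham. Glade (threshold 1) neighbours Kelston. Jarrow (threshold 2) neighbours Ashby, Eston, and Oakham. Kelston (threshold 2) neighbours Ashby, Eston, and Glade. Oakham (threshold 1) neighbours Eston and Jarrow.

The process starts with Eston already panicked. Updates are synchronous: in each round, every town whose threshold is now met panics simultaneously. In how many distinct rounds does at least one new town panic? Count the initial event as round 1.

3

Round 1 — Eston panics (initial).
Round 2 — checking thresholds:
  Ashby: 1 of 3 neighbours < 3, not yet.
  Jarrow: 1 of 3 neighbours < 2, not yet.
  Kelston: 1 of 3 neighbours < 2, not yet.
  Oakham: 1 of 2 neighbours ≥ 1, panics.
Round 3 — checking thresholds:
  Ashby: 1 of 3 neighbours < 3, not yet.
  Jarrow: 2 of 3 neighbours ≥ 2, panics.
  Kelston: 1 of 3 neighbours < 2, not yet.
Round 4 — no new panics; cascade stops.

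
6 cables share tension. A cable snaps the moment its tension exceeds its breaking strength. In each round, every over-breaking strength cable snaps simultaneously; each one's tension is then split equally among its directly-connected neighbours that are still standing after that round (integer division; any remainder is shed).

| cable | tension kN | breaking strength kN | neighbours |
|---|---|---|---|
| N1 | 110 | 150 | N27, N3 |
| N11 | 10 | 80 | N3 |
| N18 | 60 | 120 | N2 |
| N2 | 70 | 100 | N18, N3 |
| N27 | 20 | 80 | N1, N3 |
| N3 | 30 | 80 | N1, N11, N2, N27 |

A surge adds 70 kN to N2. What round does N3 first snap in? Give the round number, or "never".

2

Round 1 — N2 at 140 > 100. N2 snaps.
  N2 sheds 140 kN to N18, N3: 70 each.
    N18: 60+70 = 130 > 120
    N3: 30+70 = 100 > 80
Round 2 — N18, N3 snap.
  N18 sheds 130 kN: no online neighbours, lost.
  N3 sheds 100 kN to N1, N11, N27: 33 each (1 lost).
    N1: 110+33 = 143 ≤ 150
    N11: 10+33 = 43 ≤ 80
    N27: 20+33 = 53 ≤ 80
No further breaks.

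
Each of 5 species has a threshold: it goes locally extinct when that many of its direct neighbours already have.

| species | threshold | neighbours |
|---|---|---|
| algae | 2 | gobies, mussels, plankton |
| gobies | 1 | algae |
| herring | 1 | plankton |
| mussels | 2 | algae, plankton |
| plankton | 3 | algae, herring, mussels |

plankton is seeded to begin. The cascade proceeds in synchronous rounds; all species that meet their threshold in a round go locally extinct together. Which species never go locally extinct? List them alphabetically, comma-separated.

Round 1 — plankton goes locally extinct (initial).
Round 2 — checking thresholds:
  algae: 1 of 3 neighbours < 2, holds.
  herring: 1 of 1 neighbours ≥ 1, goes locally extinct.
  mussels: 1 of 2 neighbours < 2, holds.
Round 3 — no new extinctions; cascade stops.

algae, gobies, mussels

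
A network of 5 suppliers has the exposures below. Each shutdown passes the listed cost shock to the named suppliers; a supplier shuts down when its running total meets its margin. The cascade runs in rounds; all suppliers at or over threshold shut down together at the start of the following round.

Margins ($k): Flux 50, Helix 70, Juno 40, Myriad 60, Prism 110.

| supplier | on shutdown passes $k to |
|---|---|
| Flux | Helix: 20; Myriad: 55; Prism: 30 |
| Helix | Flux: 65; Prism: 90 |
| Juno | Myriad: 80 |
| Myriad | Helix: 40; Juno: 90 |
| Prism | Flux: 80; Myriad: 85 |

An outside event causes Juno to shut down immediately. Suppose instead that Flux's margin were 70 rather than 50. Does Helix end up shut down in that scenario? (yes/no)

no

With Flux's margin at 70:
Round 1 — Juno shuts down (initial).
  Myriad: +80 → 80 ≥ 60
Round 2 — Myriad shuts down.
  Helix: +40 → 40 < 70
No further shutdowns.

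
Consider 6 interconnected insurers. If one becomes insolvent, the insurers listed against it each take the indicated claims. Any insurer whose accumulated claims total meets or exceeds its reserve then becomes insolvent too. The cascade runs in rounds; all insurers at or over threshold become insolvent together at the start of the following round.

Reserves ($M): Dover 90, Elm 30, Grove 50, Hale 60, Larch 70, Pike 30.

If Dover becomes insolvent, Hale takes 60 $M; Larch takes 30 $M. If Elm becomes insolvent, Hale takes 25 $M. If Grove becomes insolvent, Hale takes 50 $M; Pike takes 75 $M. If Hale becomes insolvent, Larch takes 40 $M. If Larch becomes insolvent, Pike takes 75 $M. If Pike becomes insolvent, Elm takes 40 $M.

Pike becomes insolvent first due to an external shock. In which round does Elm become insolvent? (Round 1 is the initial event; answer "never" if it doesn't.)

Round 1 — Pike becomes insolvent (initial).
  Elm: +40 → 40 ≥ 30
Round 2 — Elm becomes insolvent.
  Hale: +25 → 25 < 60
No further insolvencies.

2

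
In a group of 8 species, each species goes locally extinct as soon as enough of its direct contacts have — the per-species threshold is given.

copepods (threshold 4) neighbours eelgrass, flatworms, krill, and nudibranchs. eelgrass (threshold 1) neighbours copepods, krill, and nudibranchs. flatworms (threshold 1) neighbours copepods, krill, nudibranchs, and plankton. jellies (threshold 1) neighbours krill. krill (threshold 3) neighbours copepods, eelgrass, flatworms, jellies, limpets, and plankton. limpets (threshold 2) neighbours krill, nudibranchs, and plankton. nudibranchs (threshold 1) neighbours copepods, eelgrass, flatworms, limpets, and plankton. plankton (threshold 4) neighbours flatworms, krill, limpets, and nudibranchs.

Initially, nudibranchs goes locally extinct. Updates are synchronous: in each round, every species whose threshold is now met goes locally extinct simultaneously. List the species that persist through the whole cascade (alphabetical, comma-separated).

Round 1 — nudibranchs goes locally extinct (initial).
Round 2 — checking thresholds:
  copepods: 1 of 4 neighbours < 4, below threshold.
  eelgrass: 1 of 3 neighbours ≥ 1, goes locally extinct.
  flatworms: 1 of 4 neighbours ≥ 1, goes locally extinct.
  limpets: 1 of 3 neighbours < 2, below threshold.
  plankton: 1 of 4 neighbours < 4, below threshold.
Round 3 — no new extinctions; cascade stops.

copepods, jellies, krill, limpets, plankton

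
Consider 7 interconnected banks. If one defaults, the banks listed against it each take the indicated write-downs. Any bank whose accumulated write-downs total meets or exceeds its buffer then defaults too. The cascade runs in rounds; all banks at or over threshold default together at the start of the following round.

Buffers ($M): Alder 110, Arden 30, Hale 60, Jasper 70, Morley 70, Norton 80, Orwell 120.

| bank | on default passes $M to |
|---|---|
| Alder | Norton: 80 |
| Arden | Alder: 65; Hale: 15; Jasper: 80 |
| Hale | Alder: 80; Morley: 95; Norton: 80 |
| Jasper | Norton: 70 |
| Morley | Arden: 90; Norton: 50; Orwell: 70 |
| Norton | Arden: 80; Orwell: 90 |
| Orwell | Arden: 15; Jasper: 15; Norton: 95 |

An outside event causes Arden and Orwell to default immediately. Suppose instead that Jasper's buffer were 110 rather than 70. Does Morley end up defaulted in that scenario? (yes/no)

With Jasper's buffer at 110:
Round 1 — Arden, Orwell default (initial).
  Alder: +65 → 65 < 110
  Hale: +15 → 15 < 60
  Jasper: +80+15 → 95 < 110
  Norton: +95 → 95 ≥ 80
Round 2 — Norton defaults.
No further defaults.

no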